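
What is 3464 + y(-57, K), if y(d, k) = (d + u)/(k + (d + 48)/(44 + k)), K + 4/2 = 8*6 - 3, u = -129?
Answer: 2151911/622 ≈ 3459.7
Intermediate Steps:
K = 43 (K = -2 + (8*6 - 3) = -2 + (48 - 3) = -2 + 45 = 43)
y(d, k) = (-129 + d)/(k + (48 + d)/(44 + k)) (y(d, k) = (d - 129)/(k + (d + 48)/(44 + k)) = (-129 + d)/(k + (48 + d)/(44 + k)))
3464 + y(-57, K) = 3464 + (-5676 - 129*43 + 44*(-57) - 57*43)/(48 - 57 + 43² + 44*43) = 3464 + (-5676 - 5547 - 2508 - 2451)/(48 - 57 + 1849 + 1892) = 3464 - 16182/3732 = 3464 + (1/3732)*(-16182) = 3464 - 2697/622 = 2151911/622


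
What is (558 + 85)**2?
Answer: 413449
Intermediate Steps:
(558 + 85)**2 = 643**2 = 413449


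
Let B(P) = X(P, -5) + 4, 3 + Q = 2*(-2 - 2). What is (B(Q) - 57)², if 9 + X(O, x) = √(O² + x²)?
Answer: (62 - √146)² ≈ 2491.7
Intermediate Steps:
Q = -11 (Q = -3 + 2*(-2 - 2) = -3 + 2*(-4) = -3 - 8 = -11)
X(O, x) = -9 + √(O² + x²)
B(P) = -5 + √(25 + P²) (B(P) = (-9 + √(P² + (-5)²)) + 4 = (-9 + √(P² + 25)) + 4 = (-9 + √(25 + P²)) + 4 = -5 + √(25 + P²))
(B(Q) - 57)² = ((-5 + √(25 + (-11)²)) - 57)² = ((-5 + √(25 + 121)) - 57)² = ((-5 + √146) - 57)² = (-62 + √146)²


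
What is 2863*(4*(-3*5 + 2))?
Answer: -148876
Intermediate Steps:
2863*(4*(-3*5 + 2)) = 2863*(4*(-15 + 2)) = 2863*(4*(-13)) = 2863*(-52) = -148876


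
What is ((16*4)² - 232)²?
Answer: 14930496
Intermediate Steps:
((16*4)² - 232)² = (64² - 232)² = (4096 - 232)² = 3864² = 14930496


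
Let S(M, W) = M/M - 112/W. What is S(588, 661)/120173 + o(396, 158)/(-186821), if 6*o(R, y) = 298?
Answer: -11528024410/44520015785439 ≈ -0.00025894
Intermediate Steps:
o(R, y) = 149/3 (o(R, y) = (⅙)*298 = 149/3)
S(M, W) = 1 - 112/W
S(588, 661)/120173 + o(396, 158)/(-186821) = ((-112 + 661)/661)/120173 + (149/3)/(-186821) = ((1/661)*549)*(1/120173) + (149/3)*(-1/186821) = (549/661)*(1/120173) - 149/560463 = 549/79434353 - 149/560463 = -11528024410/44520015785439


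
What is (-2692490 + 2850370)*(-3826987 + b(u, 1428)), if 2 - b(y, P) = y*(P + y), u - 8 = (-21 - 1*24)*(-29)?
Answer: -1172403933840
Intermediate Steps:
u = 1313 (u = 8 + (-21 - 1*24)*(-29) = 8 + (-21 - 24)*(-29) = 8 - 45*(-29) = 8 + 1305 = 1313)
b(y, P) = 2 - y*(P + y)
(-2692490 + 2850370)*(-3826987 + b(u, 1428)) = (-2692490 + 2850370)*(-3826987 + (2 - 1*1313² - 1*1428*1313)) = 157880*(-3826987 + (2 - 1*1723969 - 1874964)) = 157880*(-3826987 + (2 - 1723969 - 1874964)) = 157880*(-3826987 - 3598931) = 157880*(-7425918) = -1172403933840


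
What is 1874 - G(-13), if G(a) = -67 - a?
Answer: 1928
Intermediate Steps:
1874 - G(-13) = 1874 - (-67 - 1*(-13)) = 1874 - (-67 + 13) = 1874 - 1*(-54) = 1874 + 54 = 1928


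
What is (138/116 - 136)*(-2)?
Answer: 7819/29 ≈ 269.62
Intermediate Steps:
(138/116 - 136)*(-2) = (138*(1/116) - 136)*(-2) = (69/58 - 136)*(-2) = -7819/58*(-2) = 7819/29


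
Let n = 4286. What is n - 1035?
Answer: 3251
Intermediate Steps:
n - 1035 = 4286 - 1035 = 3251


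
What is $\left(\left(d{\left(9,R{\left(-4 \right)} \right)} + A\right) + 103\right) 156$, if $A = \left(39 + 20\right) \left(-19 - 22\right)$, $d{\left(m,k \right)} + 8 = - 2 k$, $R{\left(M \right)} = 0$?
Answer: $-362544$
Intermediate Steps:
$d{\left(m,k \right)} = -8 - 2 k$
$A = -2419$ ($A = 59 \left(-41\right) = -2419$)
$\left(\left(d{\left(9,R{\left(-4 \right)} \right)} + A\right) + 103\right) 156 = \left(\left(\left(-8 - 0\right) - 2419\right) + 103\right) 156 = \left(\left(\left(-8 + 0\right) - 2419\right) + 103\right) 156 = \left(\left(-8 - 2419\right) + 103\right) 156 = \left(-2427 + 103\right) 156 = \left(-2324\right) 156 = -362544$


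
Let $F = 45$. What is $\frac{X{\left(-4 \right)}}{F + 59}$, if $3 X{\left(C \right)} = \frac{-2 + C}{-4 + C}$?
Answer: $\frac{1}{416} \approx 0.0024038$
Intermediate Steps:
$X{\left(C \right)} = \frac{-2 + C}{3 \left(-4 + C\right)}$ ($X{\left(C \right)} = \frac{\left(-2 + C\right) \frac{1}{-4 + C}}{3} = \frac{\frac{1}{-4 + C} \left(-2 + C\right)}{3} = \frac{-2 + C}{3 \left(-4 + C\right)}$)
$\frac{X{\left(-4 \right)}}{F + 59} = \frac{\frac{1}{3} \frac{1}{-4 - 4} \left(-2 - 4\right)}{45 + 59} = \frac{\frac{1}{3} \frac{1}{-8} \left(-6\right)}{104} = \frac{\frac{1}{3} \left(- \frac{1}{8}\right) \left(-6\right)}{104} = \frac{1}{104} \cdot \frac{1}{4} = \frac{1}{416}$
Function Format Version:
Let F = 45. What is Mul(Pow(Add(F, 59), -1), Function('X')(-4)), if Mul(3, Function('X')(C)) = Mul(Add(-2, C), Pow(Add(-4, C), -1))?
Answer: Rational(1, 416) ≈ 0.0024038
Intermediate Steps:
Function('X')(C) = Mul(Rational(1, 3), Pow(Add(-4, C), -1), Add(-2, C)) (Function('X')(C) = Mul(Rational(1, 3), Mul(Add(-2, C), Pow(Add(-4, C), -1))) = Mul(Rational(1, 3), Mul(Pow(Add(-4, C), -1), Add(-2, C))) = Mul(Rational(1, 3), Pow(Add(-4, C), -1), Add(-2, C)))
Mul(Pow(Add(F, 59), -1), Function('X')(-4)) = Mul(Pow(Add(45, 59), -1), Mul(Rational(1, 3), Pow(Add(-4, -4), -1), Add(-2, -4))) = Mul(Pow(104, -1), Mul(Rational(1, 3), Pow(-8, -1), -6)) = Mul(Rational(1, 104), Mul(Rational(1, 3), Rational(-1, 8), -6)) = Mul(Rational(1, 104), Rational(1, 4)) = Rational(1, 416)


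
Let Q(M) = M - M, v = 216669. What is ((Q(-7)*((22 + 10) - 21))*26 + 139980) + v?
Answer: 356649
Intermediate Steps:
Q(M) = 0
((Q(-7)*((22 + 10) - 21))*26 + 139980) + v = ((0*((22 + 10) - 21))*26 + 139980) + 216669 = ((0*(32 - 21))*26 + 139980) + 216669 = ((0*11)*26 + 139980) + 216669 = (0*26 + 139980) + 216669 = (0 + 139980) + 216669 = 139980 + 216669 = 356649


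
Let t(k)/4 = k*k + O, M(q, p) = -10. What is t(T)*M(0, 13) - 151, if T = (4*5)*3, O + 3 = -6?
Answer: -143791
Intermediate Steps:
O = -9 (O = -3 - 6 = -9)
T = 60 (T = 20*3 = 60)
t(k) = -36 + 4*k**2 (t(k) = 4*(k*k - 9) = 4*(k**2 - 9) = 4*(-9 + k**2) = -36 + 4*k**2)
t(T)*M(0, 13) - 151 = (-36 + 4*60**2)*(-10) - 151 = (-36 + 4*3600)*(-10) - 151 = (-36 + 14400)*(-10) - 151 = 14364*(-10) - 151 = -143640 - 151 = -143791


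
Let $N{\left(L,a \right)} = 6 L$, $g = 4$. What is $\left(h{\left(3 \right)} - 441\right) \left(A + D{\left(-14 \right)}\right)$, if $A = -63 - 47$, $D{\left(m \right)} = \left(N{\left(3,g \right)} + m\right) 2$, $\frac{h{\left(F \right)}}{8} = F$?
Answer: $42534$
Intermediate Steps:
$h{\left(F \right)} = 8 F$
$D{\left(m \right)} = 36 + 2 m$ ($D{\left(m \right)} = \left(6 \cdot 3 + m\right) 2 = \left(18 + m\right) 2 = 36 + 2 m$)
$A = -110$
$\left(h{\left(3 \right)} - 441\right) \left(A + D{\left(-14 \right)}\right) = \left(8 \cdot 3 - 441\right) \left(-110 + \left(36 + 2 \left(-14\right)\right)\right) = \left(24 - 441\right) \left(-110 + \left(36 - 28\right)\right) = - 417 \left(-110 + 8\right) = \left(-417\right) \left(-102\right) = 42534$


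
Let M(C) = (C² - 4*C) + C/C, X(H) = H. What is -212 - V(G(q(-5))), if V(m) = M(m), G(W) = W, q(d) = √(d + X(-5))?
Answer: -203 + 4*I*√10 ≈ -203.0 + 12.649*I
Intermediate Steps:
M(C) = 1 + C² - 4*C (M(C) = (C² - 4*C) + 1 = 1 + C² - 4*C)
q(d) = √(-5 + d) (q(d) = √(d - 5) = √(-5 + d))
V(m) = 1 + m² - 4*m
-212 - V(G(q(-5))) = -212 - (1 + (√(-5 - 5))² - 4*√(-5 - 5)) = -212 - (1 + (√(-10))² - 4*I*√10) = -212 - (1 + (I*√10)² - 4*I*√10) = -212 - (1 - 10 - 4*I*√10) = -212 - (-9 - 4*I*√10) = -212 + (9 + 4*I*√10) = -203 + 4*I*√10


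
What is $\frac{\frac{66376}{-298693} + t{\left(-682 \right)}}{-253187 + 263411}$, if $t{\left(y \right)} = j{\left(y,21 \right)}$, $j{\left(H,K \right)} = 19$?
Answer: $\frac{623199}{339315248} \approx 0.0018366$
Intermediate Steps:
$t{\left(y \right)} = 19$
$\frac{\frac{66376}{-298693} + t{\left(-682 \right)}}{-253187 + 263411} = \frac{\frac{66376}{-298693} + 19}{-253187 + 263411} = \frac{66376 \left(- \frac{1}{298693}\right) + 19}{10224} = \left(- \frac{66376}{298693} + 19\right) \frac{1}{10224} = \frac{5608791}{298693} \cdot \frac{1}{10224} = \frac{623199}{339315248}$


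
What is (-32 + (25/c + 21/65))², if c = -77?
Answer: 25653788224/25050025 ≈ 1024.1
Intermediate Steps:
(-32 + (25/c + 21/65))² = (-32 + (25/(-77) + 21/65))² = (-32 + (25*(-1/77) + 21*(1/65)))² = (-32 + (-25/77 + 21/65))² = (-32 - 8/5005)² = (-160168/5005)² = 25653788224/25050025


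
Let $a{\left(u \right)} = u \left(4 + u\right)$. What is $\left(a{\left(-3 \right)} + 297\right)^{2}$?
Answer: $86436$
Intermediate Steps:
$\left(a{\left(-3 \right)} + 297\right)^{2} = \left(- 3 \left(4 - 3\right) + 297\right)^{2} = \left(\left(-3\right) 1 + 297\right)^{2} = \left(-3 + 297\right)^{2} = 294^{2} = 86436$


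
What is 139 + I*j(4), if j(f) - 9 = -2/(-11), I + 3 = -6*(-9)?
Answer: 6680/11 ≈ 607.27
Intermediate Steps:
I = 51 (I = -3 - 6*(-9) = -3 + 54 = 51)
j(f) = 101/11 (j(f) = 9 - 2/(-11) = 9 - 2*(-1/11) = 9 + 2/11 = 101/11)
139 + I*j(4) = 139 + 51*(101/11) = 139 + 5151/11 = 6680/11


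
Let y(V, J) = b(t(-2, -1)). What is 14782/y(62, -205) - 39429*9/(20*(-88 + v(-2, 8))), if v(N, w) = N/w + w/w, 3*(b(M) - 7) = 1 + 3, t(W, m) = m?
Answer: 17251059/8725 ≈ 1977.2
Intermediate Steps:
b(M) = 25/3 (b(M) = 7 + (1 + 3)/3 = 7 + (1/3)*4 = 7 + 4/3 = 25/3)
y(V, J) = 25/3
v(N, w) = 1 + N/w (v(N, w) = N/w + 1 = 1 + N/w)
14782/y(62, -205) - 39429*9/(20*(-88 + v(-2, 8))) = 14782/(25/3) - 39429*9/(20*(-88 + (-2 + 8)/8)) = 14782*(3/25) - 39429*9/(20*(-88 + (1/8)*6)) = 44346/25 - 39429*9/(20*(-88 + 3/4)) = 44346/25 - 39429/((-349/4*20/9)) = 44346/25 - 39429/(-1745/9) = 44346/25 - 39429*(-9/1745) = 44346/25 + 354861/1745 = 17251059/8725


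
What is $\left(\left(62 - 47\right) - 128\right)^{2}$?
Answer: $12769$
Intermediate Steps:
$\left(\left(62 - 47\right) - 128\right)^{2} = \left(15 - 128\right)^{2} = \left(-113\right)^{2} = 12769$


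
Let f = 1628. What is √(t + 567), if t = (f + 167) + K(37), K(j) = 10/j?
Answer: 2*√808487/37 ≈ 48.603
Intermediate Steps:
t = 66425/37 (t = (1628 + 167) + 10/37 = 1795 + 10*(1/37) = 1795 + 10/37 = 66425/37 ≈ 1795.3)
√(t + 567) = √(66425/37 + 567) = √(87404/37) = 2*√808487/37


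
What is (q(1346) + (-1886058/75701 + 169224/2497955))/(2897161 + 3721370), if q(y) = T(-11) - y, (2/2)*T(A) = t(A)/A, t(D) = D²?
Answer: -261304044889801/1251548932923352605 ≈ -0.00020878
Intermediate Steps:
T(A) = A (T(A) = A²/A = A)
q(y) = -11 - y
(q(1346) + (-1886058/75701 + 169224/2497955))/(2897161 + 3721370) = ((-11 - 1*1346) + (-1886058/75701 + 169224/2497955))/(2897161 + 3721370) = ((-11 - 1346) + (-1886058*1/75701 + 169224*(1/2497955)))/6618531 = (-1357 + (-1886058/75701 + 169224/2497955))*(1/6618531) = (-1357 - 4698477585366/189097691455)*(1/6618531) = -261304044889801/189097691455*1/6618531 = -261304044889801/1251548932923352605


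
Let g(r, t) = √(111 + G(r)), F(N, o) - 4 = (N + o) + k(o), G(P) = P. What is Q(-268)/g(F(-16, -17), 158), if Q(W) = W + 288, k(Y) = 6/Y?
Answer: 10*√5899/347 ≈ 2.2134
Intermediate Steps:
F(N, o) = 4 + N + o + 6/o (F(N, o) = 4 + ((N + o) + 6/o) = 4 + (N + o + 6/o) = 4 + N + o + 6/o)
Q(W) = 288 + W
g(r, t) = √(111 + r)
Q(-268)/g(F(-16, -17), 158) = (288 - 268)/(√(111 + (4 - 16 - 17 + 6/(-17)))) = 20/(√(111 + (4 - 16 - 17 + 6*(-1/17)))) = 20/(√(111 + (4 - 16 - 17 - 6/17))) = 20/(√(111 - 499/17)) = 20/(√(1388/17)) = 20/((2*√5899/17)) = 20*(√5899/694) = 10*√5899/347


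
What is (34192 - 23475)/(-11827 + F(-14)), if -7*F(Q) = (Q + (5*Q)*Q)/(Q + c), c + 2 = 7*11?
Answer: -653737/721585 ≈ -0.90597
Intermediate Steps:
c = 75 (c = -2 + 7*11 = -2 + 77 = 75)
F(Q) = -(Q + 5*Q**2)/(7*(75 + Q)) (F(Q) = -(Q + (5*Q)*Q)/(7*(Q + 75)) = -(Q + 5*Q**2)/(7*(75 + Q)))
(34192 - 23475)/(-11827 + F(-14)) = (34192 - 23475)/(-11827 - 1*(-14)*(1 + 5*(-14))/(525 + 7*(-14))) = 10717/(-11827 - 1*(-14)*(1 - 70)/(525 - 98)) = 10717/(-11827 - 1*(-14)*(-69)/427) = 10717/(-11827 - 1*(-14)*1/427*(-69)) = 10717/(-11827 - 138/61) = 10717/(-721585/61) = 10717*(-61/721585) = -653737/721585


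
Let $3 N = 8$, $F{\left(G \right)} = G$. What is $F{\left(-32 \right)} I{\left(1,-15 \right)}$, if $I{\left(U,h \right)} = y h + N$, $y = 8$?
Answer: $\frac{11264}{3} \approx 3754.7$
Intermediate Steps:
$N = \frac{8}{3}$ ($N = \frac{1}{3} \cdot 8 = \frac{8}{3} \approx 2.6667$)
$I{\left(U,h \right)} = \frac{8}{3} + 8 h$ ($I{\left(U,h \right)} = 8 h + \frac{8}{3} = \frac{8}{3} + 8 h$)
$F{\left(-32 \right)} I{\left(1,-15 \right)} = - 32 \left(\frac{8}{3} + 8 \left(-15\right)\right) = - 32 \left(\frac{8}{3} - 120\right) = \left(-32\right) \left(- \frac{352}{3}\right) = \frac{11264}{3}$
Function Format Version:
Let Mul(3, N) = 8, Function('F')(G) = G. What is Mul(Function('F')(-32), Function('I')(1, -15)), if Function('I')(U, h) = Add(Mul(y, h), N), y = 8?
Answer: Rational(11264, 3) ≈ 3754.7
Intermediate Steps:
N = Rational(8, 3) (N = Mul(Rational(1, 3), 8) = Rational(8, 3) ≈ 2.6667)
Function('I')(U, h) = Add(Rational(8, 3), Mul(8, h)) (Function('I')(U, h) = Add(Mul(8, h), Rational(8, 3)) = Add(Rational(8, 3), Mul(8, h)))
Mul(Function('F')(-32), Function('I')(1, -15)) = Mul(-32, Add(Rational(8, 3), Mul(8, -15))) = Mul(-32, Add(Rational(8, 3), -120)) = Mul(-32, Rational(-352, 3)) = Rational(11264, 3)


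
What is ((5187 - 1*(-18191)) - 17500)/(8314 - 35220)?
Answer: -2939/13453 ≈ -0.21846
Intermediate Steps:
((5187 - 1*(-18191)) - 17500)/(8314 - 35220) = ((5187 + 18191) - 17500)/(-26906) = (23378 - 17500)*(-1/26906) = 5878*(-1/26906) = -2939/13453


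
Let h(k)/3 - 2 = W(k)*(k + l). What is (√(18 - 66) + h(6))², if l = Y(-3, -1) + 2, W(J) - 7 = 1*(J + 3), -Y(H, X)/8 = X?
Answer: 599028 + 6192*I*√3 ≈ 5.9903e+5 + 10725.0*I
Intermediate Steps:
Y(H, X) = -8*X
W(J) = 10 + J (W(J) = 7 + 1*(J + 3) = 7 + 1*(3 + J) = 7 + (3 + J) = 10 + J)
l = 10 (l = -8*(-1) + 2 = 8 + 2 = 10)
h(k) = 6 + 3*(10 + k)² (h(k) = 6 + 3*((10 + k)*(k + 10)) = 6 + 3*((10 + k)*(10 + k)) = 6 + 3*(10 + k)²)
(√(18 - 66) + h(6))² = (√(18 - 66) + (306 + 3*6² + 60*6))² = (√(-48) + (306 + 3*36 + 360))² = (4*I*√3 + (306 + 108 + 360))² = (4*I*√3 + 774)² = (774 + 4*I*√3)²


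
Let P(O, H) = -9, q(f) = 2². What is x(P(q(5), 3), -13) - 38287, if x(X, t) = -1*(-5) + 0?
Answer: -38282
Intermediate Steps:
q(f) = 4
x(X, t) = 5 (x(X, t) = 5 + 0 = 5)
x(P(q(5), 3), -13) - 38287 = 5 - 38287 = -38282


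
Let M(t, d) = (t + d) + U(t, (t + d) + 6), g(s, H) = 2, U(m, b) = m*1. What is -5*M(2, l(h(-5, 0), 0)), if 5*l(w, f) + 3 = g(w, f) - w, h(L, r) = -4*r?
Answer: -19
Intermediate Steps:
U(m, b) = m
l(w, f) = -⅕ - w/5 (l(w, f) = -⅗ + (2 - w)/5 = -⅗ + (⅖ - w/5) = -⅕ - w/5)
M(t, d) = d + 2*t (M(t, d) = (t + d) + t = (d + t) + t = d + 2*t)
-5*M(2, l(h(-5, 0), 0)) = -5*((-⅕ - (-4)*0/5) + 2*2) = -5*((-⅕ - ⅕*0) + 4) = -5*((-⅕ + 0) + 4) = -5*(-⅕ + 4) = -5*19/5 = -19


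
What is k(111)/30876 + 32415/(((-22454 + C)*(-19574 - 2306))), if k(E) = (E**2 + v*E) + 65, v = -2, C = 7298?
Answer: 7471749599/18960910432 ≈ 0.39406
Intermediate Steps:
k(E) = 65 + E**2 - 2*E (k(E) = (E**2 - 2*E) + 65 = 65 + E**2 - 2*E)
k(111)/30876 + 32415/(((-22454 + C)*(-19574 - 2306))) = (65 + 111**2 - 2*111)/30876 + 32415/(((-22454 + 7298)*(-19574 - 2306))) = (65 + 12321 - 222)*(1/30876) + 32415/((-15156*(-21880))) = 12164*(1/30876) + 32415/331613280 = 3041/7719 + 32415*(1/331613280) = 3041/7719 + 2161/22107552 = 7471749599/18960910432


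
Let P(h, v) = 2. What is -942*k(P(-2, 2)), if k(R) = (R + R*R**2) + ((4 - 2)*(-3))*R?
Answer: 1884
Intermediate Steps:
k(R) = R**3 - 5*R (k(R) = (R + R**3) + (2*(-3))*R = (R + R**3) - 6*R = R**3 - 5*R)
-942*k(P(-2, 2)) = -1884*(-5 + 2**2) = -1884*(-5 + 4) = -1884*(-1) = -942*(-2) = 1884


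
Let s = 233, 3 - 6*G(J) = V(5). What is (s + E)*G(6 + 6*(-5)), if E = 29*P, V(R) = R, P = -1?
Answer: -68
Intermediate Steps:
G(J) = -1/3 (G(J) = 1/2 - 1/6*5 = 1/2 - 5/6 = -1/3)
E = -29 (E = 29*(-1) = -29)
(s + E)*G(6 + 6*(-5)) = (233 - 29)*(-1/3) = 204*(-1/3) = -68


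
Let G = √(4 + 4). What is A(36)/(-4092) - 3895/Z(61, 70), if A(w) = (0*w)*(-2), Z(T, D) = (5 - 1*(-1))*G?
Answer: -3895*√2/24 ≈ -229.52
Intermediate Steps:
G = 2*√2 (G = √8 = 2*√2 ≈ 2.8284)
Z(T, D) = 12*√2 (Z(T, D) = (5 - 1*(-1))*(2*√2) = (5 + 1)*(2*√2) = 6*(2*√2) = 12*√2)
A(w) = 0 (A(w) = 0*(-2) = 0)
A(36)/(-4092) - 3895/Z(61, 70) = 0/(-4092) - 3895*√2/24 = 0*(-1/4092) - 3895*√2/24 = 0 - 3895*√2/24 = -3895*√2/24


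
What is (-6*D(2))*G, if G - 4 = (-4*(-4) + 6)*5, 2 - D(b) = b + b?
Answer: 1368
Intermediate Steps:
D(b) = 2 - 2*b (D(b) = 2 - (b + b) = 2 - 2*b)
G = 114 (G = 4 + (-4*(-4) + 6)*5 = 4 + (16 + 6)*5 = 4 + 22*5 = 4 + 110 = 114)
(-6*D(2))*G = -6*(2 - 2*2)*114 = -6*(2 - 4)*114 = -6*(-2)*114 = 12*114 = 1368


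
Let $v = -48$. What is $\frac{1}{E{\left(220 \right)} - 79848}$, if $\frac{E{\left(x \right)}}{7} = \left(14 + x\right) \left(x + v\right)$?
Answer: $\frac{1}{201888} \approx 4.9532 \cdot 10^{-6}$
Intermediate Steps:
$E{\left(x \right)} = 7 \left(-48 + x\right) \left(14 + x\right)$ ($E{\left(x \right)} = 7 \left(14 + x\right) \left(x - 48\right) = 7 \left(14 + x\right) \left(-48 + x\right) = 7 \left(-48 + x\right) \left(14 + x\right)$)
$\frac{1}{E{\left(220 \right)} - 79848} = \frac{1}{\left(-4704 - 52360 + 7 \cdot 220^{2}\right) - 79848} = \frac{1}{\left(-4704 - 52360 + 7 \cdot 48400\right) - 79848} = \frac{1}{\left(-4704 - 52360 + 338800\right) - 79848} = \frac{1}{281736 - 79848} = \frac{1}{201888}$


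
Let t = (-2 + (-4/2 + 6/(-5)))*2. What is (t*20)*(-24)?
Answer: 4992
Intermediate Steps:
t = -52/5 (t = (-2 + (-4*½ + 6*(-⅕)))*2 = (-2 + (-2 - 6/5))*2 = (-2 - 16/5)*2 = -26/5*2 = -52/5 ≈ -10.400)
(t*20)*(-24) = -52/5*20*(-24) = -208*(-24) = 4992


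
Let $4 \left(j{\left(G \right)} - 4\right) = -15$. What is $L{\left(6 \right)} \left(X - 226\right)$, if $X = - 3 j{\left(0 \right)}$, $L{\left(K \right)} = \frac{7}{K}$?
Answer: $- \frac{6349}{24} \approx -264.54$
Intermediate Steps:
$j{\left(G \right)} = \frac{1}{4}$ ($j{\left(G \right)} = 4 + \frac{1}{4} \left(-15\right) = 4 - \frac{15}{4} = \frac{1}{4}$)
$X = - \frac{3}{4}$ ($X = \left(-3\right) \frac{1}{4} = - \frac{3}{4} \approx -0.75$)
$L{\left(6 \right)} \left(X - 226\right) = \frac{7}{6} \left(- \frac{3}{4} - 226\right) = 7 \cdot \frac{1}{6} \left(- \frac{907}{4}\right) = \frac{7}{6} \left(- \frac{907}{4}\right) = - \frac{6349}{24}$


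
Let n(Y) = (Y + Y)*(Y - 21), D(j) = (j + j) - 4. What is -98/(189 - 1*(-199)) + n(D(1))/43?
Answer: 15741/8342 ≈ 1.8870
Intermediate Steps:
D(j) = -4 + 2*j (D(j) = 2*j - 4 = -4 + 2*j)
n(Y) = 2*Y*(-21 + Y) (n(Y) = (2*Y)*(-21 + Y) = 2*Y*(-21 + Y))
-98/(189 - 1*(-199)) + n(D(1))/43 = -98/(189 - 1*(-199)) + (2*(-4 + 2*1)*(-21 + (-4 + 2*1)))/43 = -98/(189 + 199) + (2*(-4 + 2)*(-21 + (-4 + 2)))*(1/43) = -98/388 + (2*(-2)*(-21 - 2))*(1/43) = -98*1/388 + (2*(-2)*(-23))*(1/43) = -49/194 + 92*(1/43) = -49/194 + 92/43 = 15741/8342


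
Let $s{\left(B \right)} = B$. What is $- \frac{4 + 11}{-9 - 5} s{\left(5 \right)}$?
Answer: $\frac{75}{14} \approx 5.3571$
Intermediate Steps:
$- \frac{4 + 11}{-9 - 5} s{\left(5 \right)} = - \frac{4 + 11}{-9 - 5} \cdot 5 = - \frac{15}{-14} \cdot 5 = - \frac{15 \left(-1\right)}{14} \cdot 5 = \left(-1\right) \left(- \frac{15}{14}\right) 5 = \frac{15}{14} \cdot 5 = \frac{75}{14}$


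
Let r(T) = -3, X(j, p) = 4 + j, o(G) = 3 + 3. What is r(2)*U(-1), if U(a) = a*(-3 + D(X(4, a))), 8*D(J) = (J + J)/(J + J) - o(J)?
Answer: -87/8 ≈ -10.875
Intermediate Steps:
o(G) = 6
D(J) = -5/8 (D(J) = ((J + J)/(J + J) - 1*6)/8 = ((2*J)/((2*J)) - 6)/8 = ((2*J)*(1/(2*J)) - 6)/8 = (1 - 6)/8 = (⅛)*(-5) = -5/8)
U(a) = -29*a/8 (U(a) = a*(-3 - 5/8) = a*(-29/8) = -29*a/8)
r(2)*U(-1) = -(-87)*(-1)/8 = -3*29/8 = -87/8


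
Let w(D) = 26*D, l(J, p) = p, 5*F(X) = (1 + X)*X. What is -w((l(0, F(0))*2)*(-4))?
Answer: 0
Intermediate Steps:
F(X) = X*(1 + X)/5 (F(X) = ((1 + X)*X)/5 = (X*(1 + X))/5 = X*(1 + X)/5)
-w((l(0, F(0))*2)*(-4)) = -26*(((⅕)*0*(1 + 0))*2)*(-4) = -26*(((⅕)*0*1)*2)*(-4) = -26*(0*2)*(-4) = -26*0*(-4) = -26*0 = -1*0 = 0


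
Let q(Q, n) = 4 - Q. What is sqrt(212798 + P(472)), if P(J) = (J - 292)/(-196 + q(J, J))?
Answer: sqrt(5863854218)/166 ≈ 461.30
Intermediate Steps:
P(J) = (-292 + J)/(-192 - J) (P(J) = (J - 292)/(-196 + (4 - J)) = (-292 + J)/(-192 - J))
sqrt(212798 + P(472)) = sqrt(212798 + (292 - 1*472)/(192 + 472)) = sqrt(212798 + (292 - 472)/664) = sqrt(212798 + (1/664)*(-180)) = sqrt(212798 - 45/166) = sqrt(35324423/166) = sqrt(5863854218)/166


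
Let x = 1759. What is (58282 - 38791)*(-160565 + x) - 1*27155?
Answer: -3095314901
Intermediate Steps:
(58282 - 38791)*(-160565 + x) - 1*27155 = (58282 - 38791)*(-160565 + 1759) - 1*27155 = 19491*(-158806) - 27155 = -3095287746 - 27155 = -3095314901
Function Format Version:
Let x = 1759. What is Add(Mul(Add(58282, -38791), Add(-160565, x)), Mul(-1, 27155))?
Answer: -3095314901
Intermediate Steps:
Add(Mul(Add(58282, -38791), Add(-160565, x)), Mul(-1, 27155)) = Add(Mul(Add(58282, -38791), Add(-160565, 1759)), Mul(-1, 27155)) = Add(Mul(19491, -158806), -27155) = Add(-3095287746, -27155) = -3095314901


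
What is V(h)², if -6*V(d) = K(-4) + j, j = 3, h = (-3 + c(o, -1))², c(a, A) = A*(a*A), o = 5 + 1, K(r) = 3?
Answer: 1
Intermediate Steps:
o = 6
c(a, A) = a*A² (c(a, A) = A*(A*a) = a*A²)
h = 9 (h = (-3 + 6*(-1)²)² = (-3 + 6*1)² = (-3 + 6)² = 3² = 9)
V(d) = -1 (V(d) = -(3 + 3)/6 = -⅙*6 = -1)
V(h)² = (-1)² = 1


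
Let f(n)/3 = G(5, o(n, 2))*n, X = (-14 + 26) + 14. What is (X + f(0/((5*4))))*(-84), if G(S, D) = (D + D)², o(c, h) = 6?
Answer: -2184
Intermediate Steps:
G(S, D) = 4*D² (G(S, D) = (2*D)² = 4*D²)
X = 26 (X = 12 + 14 = 26)
f(n) = 432*n (f(n) = 3*((4*6²)*n) = 3*((4*36)*n) = 3*(144*n) = 432*n)
(X + f(0/((5*4))))*(-84) = (26 + 432*(0/((5*4))))*(-84) = (26 + 432*(0/20))*(-84) = (26 + 432*(0*(1/20)))*(-84) = (26 + 432*0)*(-84) = (26 + 0)*(-84) = 26*(-84) = -2184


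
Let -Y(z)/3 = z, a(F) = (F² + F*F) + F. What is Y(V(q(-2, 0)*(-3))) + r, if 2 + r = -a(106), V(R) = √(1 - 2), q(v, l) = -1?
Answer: -22580 - 3*I ≈ -22580.0 - 3.0*I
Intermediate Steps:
V(R) = I (V(R) = √(-1) = I)
a(F) = F + 2*F² (a(F) = (F² + F²) + F = 2*F² + F = F + 2*F²)
Y(z) = -3*z
r = -22580 (r = -2 - 106*(1 + 2*106) = -2 - 106*(1 + 212) = -2 - 106*213 = -2 - 1*22578 = -2 - 22578 = -22580)
Y(V(q(-2, 0)*(-3))) + r = -3*I - 22580 = -22580 - 3*I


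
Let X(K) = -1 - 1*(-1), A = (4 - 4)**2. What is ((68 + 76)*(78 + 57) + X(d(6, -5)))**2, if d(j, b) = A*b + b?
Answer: 377913600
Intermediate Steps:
A = 0 (A = 0**2 = 0)
d(j, b) = b (d(j, b) = 0*b + b = 0 + b = b)
X(K) = 0 (X(K) = -1 + 1 = 0)
((68 + 76)*(78 + 57) + X(d(6, -5)))**2 = ((68 + 76)*(78 + 57) + 0)**2 = (144*135 + 0)**2 = (19440 + 0)**2 = 19440**2 = 377913600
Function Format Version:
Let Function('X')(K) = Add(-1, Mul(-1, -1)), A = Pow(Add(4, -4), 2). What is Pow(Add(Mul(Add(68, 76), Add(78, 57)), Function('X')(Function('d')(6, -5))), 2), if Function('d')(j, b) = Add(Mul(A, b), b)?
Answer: 377913600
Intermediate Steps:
A = 0 (A = Pow(0, 2) = 0)
Function('d')(j, b) = b (Function('d')(j, b) = Add(Mul(0, b), b) = Add(0, b) = b)
Function('X')(K) = 0 (Function('X')(K) = Add(-1, 1) = 0)
Pow(Add(Mul(Add(68, 76), Add(78, 57)), Function('X')(Function('d')(6, -5))), 2) = Pow(Add(Mul(Add(68, 76), Add(78, 57)), 0), 2) = Pow(Add(Mul(144, 135), 0), 2) = Pow(Add(19440, 0), 2) = Pow(19440, 2) = 377913600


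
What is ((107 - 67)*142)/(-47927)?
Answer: -5680/47927 ≈ -0.11851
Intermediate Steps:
((107 - 67)*142)/(-47927) = (40*142)*(-1/47927) = 5680*(-1/47927) = -5680/47927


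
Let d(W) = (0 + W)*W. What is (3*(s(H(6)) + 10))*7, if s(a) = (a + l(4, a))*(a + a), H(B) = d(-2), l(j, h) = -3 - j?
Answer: -294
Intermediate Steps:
d(W) = W**2 (d(W) = W*W = W**2)
H(B) = 4 (H(B) = (-2)**2 = 4)
s(a) = 2*a*(-7 + a) (s(a) = (a + (-3 - 1*4))*(a + a) = (a + (-3 - 4))*(2*a) = (a - 7)*(2*a) = (-7 + a)*(2*a) = 2*a*(-7 + a))
(3*(s(H(6)) + 10))*7 = (3*(2*4*(-7 + 4) + 10))*7 = (3*(2*4*(-3) + 10))*7 = (3*(-24 + 10))*7 = (3*(-14))*7 = -42*7 = -294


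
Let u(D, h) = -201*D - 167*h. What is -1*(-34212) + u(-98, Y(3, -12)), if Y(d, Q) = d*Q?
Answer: 59922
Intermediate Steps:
Y(d, Q) = Q*d
-1*(-34212) + u(-98, Y(3, -12)) = -1*(-34212) + (-201*(-98) - (-2004)*3) = 34212 + (19698 - 167*(-36)) = 34212 + (19698 + 6012) = 34212 + 25710 = 59922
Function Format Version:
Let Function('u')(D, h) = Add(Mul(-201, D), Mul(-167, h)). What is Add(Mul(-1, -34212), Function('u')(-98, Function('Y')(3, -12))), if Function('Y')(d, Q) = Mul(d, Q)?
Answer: 59922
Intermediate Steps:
Function('Y')(d, Q) = Mul(Q, d)
Add(Mul(-1, -34212), Function('u')(-98, Function('Y')(3, -12))) = Add(Mul(-1, -34212), Add(Mul(-201, -98), Mul(-167, Mul(-12, 3)))) = Add(34212, Add(19698, Mul(-167, -36))) = Add(34212, Add(19698, 6012)) = Add(34212, 25710) = 59922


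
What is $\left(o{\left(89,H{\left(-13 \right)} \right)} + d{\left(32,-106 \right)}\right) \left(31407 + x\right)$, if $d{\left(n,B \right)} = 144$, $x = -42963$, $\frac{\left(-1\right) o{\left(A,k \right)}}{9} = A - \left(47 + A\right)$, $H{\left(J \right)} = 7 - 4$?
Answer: $-6552252$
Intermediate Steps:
$H{\left(J \right)} = 3$
$o{\left(A,k \right)} = 423$ ($o{\left(A,k \right)} = - 9 \left(A - \left(47 + A\right)\right) = \left(-9\right) \left(-47\right) = 423$)
$\left(o{\left(89,H{\left(-13 \right)} \right)} + d{\left(32,-106 \right)}\right) \left(31407 + x\right) = \left(423 + 144\right) \left(31407 - 42963\right) = 567 \left(-11556\right) = -6552252$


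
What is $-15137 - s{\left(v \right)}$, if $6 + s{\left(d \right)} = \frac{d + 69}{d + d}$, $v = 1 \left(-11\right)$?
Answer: $- \frac{166412}{11} \approx -15128.0$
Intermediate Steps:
$v = -11$
$s{\left(d \right)} = -6 + \frac{69 + d}{2 d}$ ($s{\left(d \right)} = -6 + \frac{d + 69}{d + d} = -6 + \frac{69 + d}{2 d}$)
$-15137 - s{\left(v \right)} = -15137 - \frac{69 - -121}{2 \left(-11\right)} = -15137 - \frac{1}{2} \left(- \frac{1}{11}\right) \left(69 + 121\right) = -15137 - \frac{1}{2} \left(- \frac{1}{11}\right) 190 = -15137 - - \frac{95}{11} = -15137 + \frac{95}{11} = - \frac{166412}{11}$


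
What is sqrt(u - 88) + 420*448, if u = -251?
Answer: 188160 + I*sqrt(339) ≈ 1.8816e+5 + 18.412*I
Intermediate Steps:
sqrt(u - 88) + 420*448 = sqrt(-251 - 88) + 420*448 = sqrt(-339) + 188160 = I*sqrt(339) + 188160 = 188160 + I*sqrt(339)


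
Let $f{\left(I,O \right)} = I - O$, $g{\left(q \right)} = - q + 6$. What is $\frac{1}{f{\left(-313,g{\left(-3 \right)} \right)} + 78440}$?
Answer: $\frac{1}{78118} \approx 1.2801 \cdot 10^{-5}$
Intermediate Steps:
$g{\left(q \right)} = 6 - q$
$\frac{1}{f{\left(-313,g{\left(-3 \right)} \right)} + 78440} = \frac{1}{\left(-313 - \left(6 - -3\right)\right) + 78440} = \frac{1}{\left(-313 - \left(6 + 3\right)\right) + 78440} = \frac{1}{\left(-313 - 9\right) + 78440} = \frac{1}{-322 + 78440} = \frac{1}{78118}$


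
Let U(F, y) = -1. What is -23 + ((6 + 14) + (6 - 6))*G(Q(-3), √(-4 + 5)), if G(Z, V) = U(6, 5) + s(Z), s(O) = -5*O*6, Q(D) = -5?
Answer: 2957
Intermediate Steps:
s(O) = -30*O
G(Z, V) = -1 - 30*Z
-23 + ((6 + 14) + (6 - 6))*G(Q(-3), √(-4 + 5)) = -23 + ((6 + 14) + (6 - 6))*(-1 - 30*(-5)) = -23 + (20 + 0)*(-1 + 150) = -23 + 20*149 = -23 + 2980 = 2957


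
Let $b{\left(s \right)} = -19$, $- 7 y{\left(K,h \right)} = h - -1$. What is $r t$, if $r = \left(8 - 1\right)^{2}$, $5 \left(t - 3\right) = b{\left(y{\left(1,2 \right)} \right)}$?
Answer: $- \frac{196}{5} \approx -39.2$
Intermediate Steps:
$y{\left(K,h \right)} = - \frac{1}{7} - \frac{h}{7}$ ($y{\left(K,h \right)} = - \frac{h - -1}{7} = - \frac{h + 1}{7} = - \frac{1 + h}{7} = - \frac{1}{7} - \frac{h}{7}$)
$t = - \frac{4}{5}$ ($t = 3 + \frac{1}{5} \left(-19\right) = 3 - \frac{19}{5} = - \frac{4}{5} \approx -0.8$)
$r = 49$ ($r = 7^{2} = 49$)
$r t = 49 \left(- \frac{4}{5}\right) = - \frac{196}{5}$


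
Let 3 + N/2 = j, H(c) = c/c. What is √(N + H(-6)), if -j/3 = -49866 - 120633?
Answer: √1022989 ≈ 1011.4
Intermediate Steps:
H(c) = 1
j = 511497 (j = -3*(-49866 - 120633) = -3*(-170499) = 511497)
N = 1022988 (N = -6 + 2*511497 = -6 + 1022994 = 1022988)
√(N + H(-6)) = √(1022988 + 1) = √1022989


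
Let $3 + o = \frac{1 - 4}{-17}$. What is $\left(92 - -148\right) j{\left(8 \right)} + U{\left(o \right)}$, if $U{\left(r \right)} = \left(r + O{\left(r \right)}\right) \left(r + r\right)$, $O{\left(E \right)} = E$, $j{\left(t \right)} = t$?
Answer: $\frac{564096}{289} \approx 1951.9$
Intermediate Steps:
$o = - \frac{48}{17}$ ($o = -3 + \frac{1 - 4}{-17} = -3 + \left(1 - 4\right) \left(- \frac{1}{17}\right) = -3 - - \frac{3}{17} = -3 + \frac{3}{17} = - \frac{48}{17} \approx -2.8235$)
$U{\left(r \right)} = 4 r^{2}$ ($U{\left(r \right)} = \left(r + r\right) \left(r + r\right) = 2 r 2 r = 4 r^{2}$)
$\left(92 - -148\right) j{\left(8 \right)} + U{\left(o \right)} = \left(92 - -148\right) 8 + 4 \left(- \frac{48}{17}\right)^{2} = \left(92 + 148\right) 8 + 4 \cdot \frac{2304}{289} = 240 \cdot 8 + \frac{9216}{289} = 1920 + \frac{9216}{289} = \frac{564096}{289}$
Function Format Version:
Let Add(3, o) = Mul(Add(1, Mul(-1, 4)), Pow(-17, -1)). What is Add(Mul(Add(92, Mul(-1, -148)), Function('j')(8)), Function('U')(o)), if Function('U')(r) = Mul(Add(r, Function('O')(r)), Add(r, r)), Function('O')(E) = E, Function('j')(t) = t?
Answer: Rational(564096, 289) ≈ 1951.9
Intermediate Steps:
o = Rational(-48, 17) (o = Add(-3, Mul(Add(1, Mul(-1, 4)), Pow(-17, -1))) = Add(-3, Mul(Add(1, -4), Rational(-1, 17))) = Add(-3, Mul(-3, Rational(-1, 17))) = Add(-3, Rational(3, 17)) = Rational(-48, 17) ≈ -2.8235)
Function('U')(r) = Mul(4, Pow(r, 2)) (Function('U')(r) = Mul(Add(r, r), Add(r, r)) = Mul(Mul(2, r), Mul(2, r)) = Mul(4, Pow(r, 2)))
Add(Mul(Add(92, Mul(-1, -148)), Function('j')(8)), Function('U')(o)) = Add(Mul(Add(92, Mul(-1, -148)), 8), Mul(4, Pow(Rational(-48, 17), 2))) = Add(Mul(Add(92, 148), 8), Mul(4, Rational(2304, 289))) = Add(Mul(240, 8), Rational(9216, 289)) = Add(1920, Rational(9216, 289)) = Rational(564096, 289)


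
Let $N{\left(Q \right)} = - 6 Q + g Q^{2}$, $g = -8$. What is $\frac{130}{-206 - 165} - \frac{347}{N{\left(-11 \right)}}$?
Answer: $\frac{11477}{334642} \approx 0.034296$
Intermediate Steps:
$N{\left(Q \right)} = - 8 Q^{2} - 6 Q$ ($N{\left(Q \right)} = - 6 Q - 8 Q^{2} = - 8 Q^{2} - 6 Q$)
$\frac{130}{-206 - 165} - \frac{347}{N{\left(-11 \right)}} = \frac{130}{-206 - 165} - \frac{347}{2 \left(-11\right) \left(-3 - -44\right)} = \frac{130}{-206 - 165} - \frac{347}{2 \left(-11\right) \left(-3 + 44\right)} = \frac{130}{-371} - \frac{347}{2 \left(-11\right) 41} = 130 \left(- \frac{1}{371}\right) - \frac{347}{-902} = - \frac{130}{371} - - \frac{347}{902} = - \frac{130}{371} + \frac{347}{902} = \frac{11477}{334642}$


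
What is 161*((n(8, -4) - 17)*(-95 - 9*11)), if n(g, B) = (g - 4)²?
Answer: 31234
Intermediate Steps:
n(g, B) = (-4 + g)²
161*((n(8, -4) - 17)*(-95 - 9*11)) = 161*(((-4 + 8)² - 17)*(-95 - 9*11)) = 161*((4² - 17)*(-95 - 99)) = 161*((16 - 17)*(-194)) = 161*(-1*(-194)) = 161*194 = 31234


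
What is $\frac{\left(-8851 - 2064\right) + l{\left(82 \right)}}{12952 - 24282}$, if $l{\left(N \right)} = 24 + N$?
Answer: $\frac{10809}{11330} \approx 0.95402$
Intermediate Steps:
$\frac{\left(-8851 - 2064\right) + l{\left(82 \right)}}{12952 - 24282} = \frac{\left(-8851 - 2064\right) + \left(24 + 82\right)}{12952 - 24282} = \frac{\left(-8851 - 2064\right) + 106}{-11330} = \left(-10915 + 106\right) \left(- \frac{1}{11330}\right) = \left(-10809\right) \left(- \frac{1}{11330}\right) = \frac{10809}{11330}$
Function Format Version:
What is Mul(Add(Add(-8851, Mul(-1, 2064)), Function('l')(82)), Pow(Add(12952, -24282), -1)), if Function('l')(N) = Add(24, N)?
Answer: Rational(10809, 11330) ≈ 0.95402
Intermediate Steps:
Mul(Add(Add(-8851, Mul(-1, 2064)), Function('l')(82)), Pow(Add(12952, -24282), -1)) = Mul(Add(Add(-8851, Mul(-1, 2064)), Add(24, 82)), Pow(Add(12952, -24282), -1)) = Mul(Add(Add(-8851, -2064), 106), Pow(-11330, -1)) = Mul(Add(-10915, 106), Rational(-1, 11330)) = Mul(-10809, Rational(-1, 11330)) = Rational(10809, 11330)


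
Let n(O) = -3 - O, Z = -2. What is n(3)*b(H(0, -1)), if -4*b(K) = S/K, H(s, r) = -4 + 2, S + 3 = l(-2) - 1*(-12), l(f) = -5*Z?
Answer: -57/4 ≈ -14.250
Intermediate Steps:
l(f) = 10 (l(f) = -5*(-2) = 10)
S = 19 (S = -3 + (10 - 1*(-12)) = -3 + (10 + 12) = -3 + 22 = 19)
H(s, r) = -2
b(K) = -19/(4*K)
n(3)*b(H(0, -1)) = (-3 - 1*3)*(-19/4/(-2)) = (-3 - 3)*(-19/4*(-½)) = -6*19/8 = -57/4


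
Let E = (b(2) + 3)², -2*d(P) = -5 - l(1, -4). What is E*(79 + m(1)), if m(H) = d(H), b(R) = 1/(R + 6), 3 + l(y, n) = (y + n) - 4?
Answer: 95625/128 ≈ 747.07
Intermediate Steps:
l(y, n) = -7 + n + y (l(y, n) = -3 + ((y + n) - 4) = -3 + ((n + y) - 4) = -3 + (-4 + n + y) = -7 + n + y)
b(R) = 1/(6 + R)
d(P) = -5/2 (d(P) = -(-5 - (-7 - 4 + 1))/2 = -(-5 - 1*(-10))/2 = -(-5 + 10)/2 = -½*5 = -5/2)
m(H) = -5/2
E = 625/64 (E = (1/(6 + 2) + 3)² = (1/8 + 3)² = (⅛ + 3)² = (25/8)² = 625/64 ≈ 9.7656)
E*(79 + m(1)) = 625*(79 - 5/2)/64 = (625/64)*(153/2) = 95625/128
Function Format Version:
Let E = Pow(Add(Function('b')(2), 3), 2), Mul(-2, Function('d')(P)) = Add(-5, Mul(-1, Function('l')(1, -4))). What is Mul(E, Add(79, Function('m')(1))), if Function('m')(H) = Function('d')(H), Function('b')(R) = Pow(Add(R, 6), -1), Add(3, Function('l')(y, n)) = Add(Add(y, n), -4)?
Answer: Rational(95625, 128) ≈ 747.07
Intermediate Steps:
Function('l')(y, n) = Add(-7, n, y) (Function('l')(y, n) = Add(-3, Add(Add(y, n), -4)) = Add(-3, Add(Add(n, y), -4)) = Add(-3, Add(-4, n, y)) = Add(-7, n, y))
Function('b')(R) = Pow(Add(6, R), -1)
Function('d')(P) = Rational(-5, 2) (Function('d')(P) = Mul(Rational(-1, 2), Add(-5, Mul(-1, Add(-7, -4, 1)))) = Mul(Rational(-1, 2), Add(-5, Mul(-1, -10))) = Mul(Rational(-1, 2), Add(-5, 10)) = Mul(Rational(-1, 2), 5) = Rational(-5, 2))
Function('m')(H) = Rational(-5, 2)
E = Rational(625, 64) (E = Pow(Add(Pow(Add(6, 2), -1), 3), 2) = Pow(Add(Pow(8, -1), 3), 2) = Pow(Add(Rational(1, 8), 3), 2) = Pow(Rational(25, 8), 2) = Rational(625, 64) ≈ 9.7656)
Mul(E, Add(79, Function('m')(1))) = Mul(Rational(625, 64), Add(79, Rational(-5, 2))) = Mul(Rational(625, 64), Rational(153, 2)) = Rational(95625, 128)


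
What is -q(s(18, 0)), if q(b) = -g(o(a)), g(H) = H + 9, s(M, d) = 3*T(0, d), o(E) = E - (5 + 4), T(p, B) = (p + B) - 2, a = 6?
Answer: 6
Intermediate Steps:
T(p, B) = -2 + B + p (T(p, B) = (B + p) - 2 = -2 + B + p)
o(E) = -9 + E (o(E) = E - 1*9 = E - 9 = -9 + E)
s(M, d) = -6 + 3*d (s(M, d) = 3*(-2 + d + 0) = 3*(-2 + d) = -6 + 3*d)
g(H) = 9 + H
q(b) = -6 (q(b) = -(9 + (-9 + 6)) = -(9 - 3) = -1*6 = -6)
-q(s(18, 0)) = -1*(-6) = 6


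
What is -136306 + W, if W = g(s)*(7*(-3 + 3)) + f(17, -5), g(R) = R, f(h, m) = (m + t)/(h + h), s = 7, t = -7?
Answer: -2317208/17 ≈ -1.3631e+5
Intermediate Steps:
f(h, m) = (-7 + m)/(2*h) (f(h, m) = (m - 7)/(h + h) = (-7 + m)/((2*h)) = (-7 + m)*(1/(2*h)) = (-7 + m)/(2*h))
W = -6/17 (W = 7*(7*(-3 + 3)) + (½)*(-7 - 5)/17 = 7*(7*0) + (½)*(1/17)*(-12) = 7*0 - 6/17 = 0 - 6/17 = -6/17 ≈ -0.35294)
-136306 + W = -136306 - 6/17 = -2317208/17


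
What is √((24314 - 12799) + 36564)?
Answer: √48079 ≈ 219.27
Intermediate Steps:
√((24314 - 12799) + 36564) = √(11515 + 36564) = √48079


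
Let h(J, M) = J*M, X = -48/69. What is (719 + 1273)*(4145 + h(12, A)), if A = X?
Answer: 189524856/23 ≈ 8.2402e+6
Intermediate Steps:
X = -16/23 (X = -48*1/69 = -16/23 ≈ -0.69565)
A = -16/23 ≈ -0.69565
(719 + 1273)*(4145 + h(12, A)) = (719 + 1273)*(4145 + 12*(-16/23)) = 1992*(4145 - 192/23) = 1992*(95143/23) = 189524856/23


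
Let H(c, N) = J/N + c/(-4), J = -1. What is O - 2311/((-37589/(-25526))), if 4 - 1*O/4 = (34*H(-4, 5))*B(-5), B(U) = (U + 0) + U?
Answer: -17492330/37589 ≈ -465.36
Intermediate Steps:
H(c, N) = -1/N - c/4 (H(c, N) = -1/N + c/(-4) = -1/N + c*(-¼) = -1/N - c/4)
B(U) = 2*U (B(U) = U + U = 2*U)
O = 1104 (O = 16 - 4*34*(-1/5 - ¼*(-4))*2*(-5) = 16 - 4*34*(-1*⅕ + 1)*(-10) = 16 - 4*34*(-⅕ + 1)*(-10) = 16 - 4*34*(⅘)*(-10) = 16 - 544*(-10)/5 = 16 - 4*(-272) = 16 + 1088 = 1104)
O - 2311/((-37589/(-25526))) = 1104 - 2311/((-37589/(-25526))) = 1104 - 2311/((-37589*(-1/25526))) = 1104 - 2311/37589/25526 = 1104 - 2311*25526/37589 = 1104 - 1*58990586/37589 = 1104 - 58990586/37589 = -17492330/37589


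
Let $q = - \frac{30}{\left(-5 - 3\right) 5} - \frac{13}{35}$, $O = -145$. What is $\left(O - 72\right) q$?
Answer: $- \frac{1643}{20} \approx -82.15$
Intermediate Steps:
$q = \frac{53}{140}$ ($q = - \frac{30}{\left(-8\right) 5} - \frac{13}{35} = - \frac{30}{-40} - \frac{13}{35} = \left(-30\right) \left(- \frac{1}{40}\right) - \frac{13}{35} = \frac{3}{4} - \frac{13}{35} = \frac{53}{140} \approx 0.37857$)
$\left(O - 72\right) q = \left(-145 - 72\right) \frac{53}{140} = \left(-217\right) \frac{53}{140} = - \frac{1643}{20}$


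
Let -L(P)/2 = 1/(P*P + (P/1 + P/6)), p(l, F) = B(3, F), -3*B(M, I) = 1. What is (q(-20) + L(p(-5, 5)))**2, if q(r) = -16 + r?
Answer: 20736/25 ≈ 829.44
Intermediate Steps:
B(M, I) = -1/3 (B(M, I) = -1/3*1 = -1/3)
p(l, F) = -1/3
L(P) = -2/(P**2 + 7*P/6) (L(P) = -2/(P*P + (P/1 + P/6)) = -2/(P**2 + (P*1 + P*(1/6))) = -2/(P**2 + (P + P/6)) = -2/(P**2 + 7*P/6))
(q(-20) + L(p(-5, 5)))**2 = ((-16 - 20) - 12/((-1/3)*(7 + 6*(-1/3))))**2 = (-36 - 12*(-3)/(7 - 2))**2 = (-36 - 12*(-3)/5)**2 = (-36 - 12*(-3)*1/5)**2 = (-36 + 36/5)**2 = (-144/5)**2 = 20736/25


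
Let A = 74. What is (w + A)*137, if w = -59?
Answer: 2055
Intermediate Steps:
(w + A)*137 = (-59 + 74)*137 = 15*137 = 2055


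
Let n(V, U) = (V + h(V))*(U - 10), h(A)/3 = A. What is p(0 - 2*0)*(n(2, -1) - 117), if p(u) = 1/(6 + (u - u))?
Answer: -205/6 ≈ -34.167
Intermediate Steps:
h(A) = 3*A
n(V, U) = 4*V*(-10 + U) (n(V, U) = (V + 3*V)*(U - 10) = (4*V)*(-10 + U) = 4*V*(-10 + U))
p(u) = 1/6 (p(u) = 1/(6 + 0) = 1/6)
p(0 - 2*0)*(n(2, -1) - 117) = (4*2*(-10 - 1) - 117)/6 = (4*2*(-11) - 117)/6 = (-88 - 117)/6 = (1/6)*(-205) = -205/6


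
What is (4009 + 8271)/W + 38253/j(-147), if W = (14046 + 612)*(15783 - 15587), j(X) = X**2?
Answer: 1486948/837949 ≈ 1.7745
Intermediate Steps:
W = 2872968 (W = 14658*196 = 2872968)
(4009 + 8271)/W + 38253/j(-147) = (4009 + 8271)/2872968 + 38253/((-147)**2) = 12280*(1/2872968) + 38253/21609 = 1535/359121 + 38253*(1/21609) = 1535/359121 + 12751/7203 = 1486948/837949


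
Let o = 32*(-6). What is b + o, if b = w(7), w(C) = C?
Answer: -185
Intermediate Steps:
o = -192
b = 7
b + o = 7 - 192 = -185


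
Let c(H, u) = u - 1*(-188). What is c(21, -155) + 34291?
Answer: 34324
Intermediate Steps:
c(H, u) = 188 + u (c(H, u) = u + 188 = 188 + u)
c(21, -155) + 34291 = (188 - 155) + 34291 = 33 + 34291 = 34324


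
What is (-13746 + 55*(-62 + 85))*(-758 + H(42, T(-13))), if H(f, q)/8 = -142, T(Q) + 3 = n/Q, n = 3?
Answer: 23639014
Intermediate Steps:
T(Q) = -3 + 3/Q
H(f, q) = -1136 (H(f, q) = 8*(-142) = -1136)
(-13746 + 55*(-62 + 85))*(-758 + H(42, T(-13))) = (-13746 + 55*(-62 + 85))*(-758 - 1136) = (-13746 + 55*23)*(-1894) = (-13746 + 1265)*(-1894) = -12481*(-1894) = 23639014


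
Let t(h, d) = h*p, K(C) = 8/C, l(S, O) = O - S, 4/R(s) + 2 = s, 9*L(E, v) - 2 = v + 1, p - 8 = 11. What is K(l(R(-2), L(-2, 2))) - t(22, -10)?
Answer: -2890/7 ≈ -412.86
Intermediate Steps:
p = 19 (p = 8 + 11 = 19)
L(E, v) = ⅓ + v/9 (L(E, v) = 2/9 + (v + 1)/9 = 2/9 + (1 + v)/9 = 2/9 + (⅑ + v/9) = ⅓ + v/9)
R(s) = 4/(-2 + s)
t(h, d) = 19*h (t(h, d) = h*19 = 19*h)
K(l(R(-2), L(-2, 2))) - t(22, -10) = 8/((⅓ + (⅑)*2) - 4/(-2 - 2)) - 19*22 = 8/((⅓ + 2/9) - 4/(-4)) - 1*418 = 8/(5/9 - 4*(-1)/4) - 418 = 8/(5/9 - 1*(-1)) - 418 = 8/(5/9 + 1) - 418 = 8/(14/9) - 418 = 8*(9/14) - 418 = 36/7 - 418 = -2890/7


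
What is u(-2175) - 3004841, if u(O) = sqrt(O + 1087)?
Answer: -3004841 + 8*I*sqrt(17) ≈ -3.0048e+6 + 32.985*I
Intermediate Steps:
u(O) = sqrt(1087 + O)
u(-2175) - 3004841 = sqrt(1087 - 2175) - 3004841 = sqrt(-1088) - 3004841 = 8*I*sqrt(17) - 3004841 = -3004841 + 8*I*sqrt(17)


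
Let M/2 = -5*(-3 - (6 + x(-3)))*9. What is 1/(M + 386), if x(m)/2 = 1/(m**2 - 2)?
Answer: 7/8552 ≈ 0.00081852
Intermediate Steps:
x(m) = 2/(-2 + m**2) (x(m) = 2/(m**2 - 2) = 2/(-2 + m**2))
M = 5850/7 (M = 2*(-5*(-3 - (6 + 2/(-2 + (-3)**2)))*9) = 2*(-5*(-3 - (6 + 2/(-2 + 9)))*9) = 2*(-5*(-3 - (6 + 2/7))*9) = 2*(-5*(-3 - 1*44/7)*9) = 2*(-5*(-3 - 44/7)*9) = 2*(-5*(-65/7)*9) = 2*((325/7)*9) = 2*(2925/7) = 5850/7 ≈ 835.71)
1/(M + 386) = 1/(5850/7 + 386) = 1/(8552/7) = 7/8552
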